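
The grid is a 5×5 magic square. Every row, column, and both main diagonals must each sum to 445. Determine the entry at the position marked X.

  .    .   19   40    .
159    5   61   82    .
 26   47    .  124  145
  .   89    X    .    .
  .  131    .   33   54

The remaining cell in row 2 is (2,5) = 445 − 307 = 138.
From row 3, 445 − (26 + 47 + 124 + 145) gives (3,3) = 103.
The remaining cell in column 2 is (1,2) = 445 − 272 = 173.
The remaining cell in column 4 is (4,4) = 445 − 279 = 166.
Using main diagonal: 5 + 103 + 166 + 54 + ? → (1,1) = 445 − 328 = 117.
The remaining cell in row 1 is (1,5) = 445 − 349 = 96.
The remaining cell in column 5 is (4,5) = 445 − 433 = 12.
The remaining cell in anti-diagonal is (5,1) = 445 − 370 = 75.
Row 5 needs 445; the known cells sum to 293, so (5,3) = 152.
From column 1, 445 − (117 + 159 + 26 + 75) gives (4,1) = 68.
The remaining cell in column 3 is (4,3) = 445 − 335 = 110.

110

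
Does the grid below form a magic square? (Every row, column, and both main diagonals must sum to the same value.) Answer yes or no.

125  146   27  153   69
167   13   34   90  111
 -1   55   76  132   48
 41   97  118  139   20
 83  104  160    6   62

Row 1: 125 + 146 + 27 + 153 + 69 = 520.
Row 2: 167 + 13 + 34 + 90 + 111 = 415.
Row 3: -1 + 55 + 76 + 132 + 48 = 310.
Row 4: 41 + 97 + 118 + 139 + 20 = 415.
Row 5: 83 + 104 + 160 + 6 + 62 = 415.
Column 1: 125 + 167 + (-1) + 41 + 83 = 415.
Column 2: 146 + 13 + 55 + 97 + 104 = 415.
Column 3: 27 + 34 + 76 + 118 + 160 = 415.
Column 4: 153 + 90 + 132 + 139 + 6 = 520.
Column 5: 69 + 111 + 48 + 20 + 62 = 310.
Main diagonal: 125 + 13 + 76 + 139 + 62 = 415.
Anti-diagonal: 69 + 90 + 76 + 97 + 83 = 415.

No — row 3 sums to 310 but row 5 sums to 415.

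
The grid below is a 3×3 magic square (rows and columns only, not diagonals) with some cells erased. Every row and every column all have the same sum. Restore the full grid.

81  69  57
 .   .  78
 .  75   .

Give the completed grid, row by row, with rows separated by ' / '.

Row 1 is already complete: 81 + 69 + 57 = 207, so that is the magic constant.
The remaining cell in column 2 is (2,2) = 207 − 144 = 63.
The remaining cell in column 3 is (3,3) = 207 − 135 = 72.
Row 2 needs 207; the known cells sum to 141, so (2,1) = 66.
Row 3: 75 + 72 + ? = 207, so (3,1) = 60.

81 69 57 / 66 63 78 / 60 75 72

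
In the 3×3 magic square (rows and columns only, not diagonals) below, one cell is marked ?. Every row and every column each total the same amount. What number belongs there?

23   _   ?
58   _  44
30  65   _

51

Column 1 is complete and sums to 111; that is the magic constant.
From row 2, 111 − (58 + 44) gives (2,2) = 9.
Row 3 needs 111; the known cells sum to 95, so (3,3) = 16.
Column 2 needs 111; the known cells sum to 74, so (1,2) = 37.
Column 3 needs 111; the known cells sum to 60, so (1,3) = 51.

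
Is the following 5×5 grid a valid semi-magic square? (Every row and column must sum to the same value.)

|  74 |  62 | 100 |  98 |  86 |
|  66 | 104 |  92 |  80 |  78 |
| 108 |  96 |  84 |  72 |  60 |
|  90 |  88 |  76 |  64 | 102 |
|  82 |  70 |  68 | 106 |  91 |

No — row 5 sums to 417 but column 4 sums to 420.

Row 1: 74 + 62 + 100 + 98 + 86 = 420.
Row 2: 66 + 104 + 92 + 80 + 78 = 420.
Row 3: 108 + 96 + 84 + 72 + 60 = 420.
Row 4: 90 + 88 + 76 + 64 + 102 = 420.
Row 5: 82 + 70 + 68 + 106 + 91 = 417.
Column 1: 74 + 66 + 108 + 90 + 82 = 420.
Column 2: 62 + 104 + 96 + 88 + 70 = 420.
Column 3: 100 + 92 + 84 + 76 + 68 = 420.
Column 4: 98 + 80 + 72 + 64 + 106 = 420.
Column 5: 86 + 78 + 60 + 102 + 91 = 417.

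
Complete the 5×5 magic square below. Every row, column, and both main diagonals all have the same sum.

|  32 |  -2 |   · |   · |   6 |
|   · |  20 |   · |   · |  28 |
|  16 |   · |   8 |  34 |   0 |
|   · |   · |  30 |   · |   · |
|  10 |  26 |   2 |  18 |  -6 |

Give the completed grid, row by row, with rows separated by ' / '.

Row 5 is already complete: 10 + 26 + 2 + 18 + -6 = 50, so that is the magic constant.
Row 3 must total 50; the given cells sum to 58, so (3,2) = -8.
From column 2, 50 − (-2 + 20 + (-8) + 26) gives (4,2) = 14.
Column 5: 6 + 28 + 0 + (-6) + ? = 50, so (4,5) = 22.
Main diagonal needs 50; the known cells sum to 54, so (4,4) = -4.
Using anti-diagonal: 6 + 8 + 14 + 10 + ? → (2,4) = 50 − 38 = 12.
The remaining cell in row 4 is (4,1) = 50 − 62 = -12.
Column 1 needs 50; the known cells sum to 46, so (2,1) = 4.
From column 4, 50 − (12 + 34 + (-4) + 18) gives (1,4) = -10.
Using row 1: 32 + (-2) + (-10) + 6 + ? → (1,3) = 50 − 26 = 24.
The remaining cell in row 2 is (2,3) = 50 − 64 = -14.

32 -2 24 -10 6 / 4 20 -14 12 28 / 16 -8 8 34 0 / -12 14 30 -4 22 / 10 26 2 18 -6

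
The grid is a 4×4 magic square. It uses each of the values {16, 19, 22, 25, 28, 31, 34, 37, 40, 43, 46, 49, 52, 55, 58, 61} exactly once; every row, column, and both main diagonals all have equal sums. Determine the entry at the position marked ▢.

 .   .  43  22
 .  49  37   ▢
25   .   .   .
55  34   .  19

52

The 16 entries sum to 616, so each line sums to 616/4 = 154.
From row 4, 154 − (55 + 34 + 19) gives (4,3) = 46.
The remaining cell in column 3 is (3,3) = 154 − 126 = 28.
From main diagonal, 154 − (49 + 28 + 19) gives (1,1) = 58.
Using anti-diagonal: 22 + 37 + 55 + ? → (3,2) = 154 − 114 = 40.
Using row 1: 58 + 43 + 22 + ? → (1,2) = 154 − 123 = 31.
Using row 3: 25 + 40 + 28 + ? → (3,4) = 154 − 93 = 61.
Column 1 needs 154; the known cells sum to 138, so (2,1) = 16.
Using column 4: 22 + 61 + 19 + ? → (2,4) = 154 − 102 = 52.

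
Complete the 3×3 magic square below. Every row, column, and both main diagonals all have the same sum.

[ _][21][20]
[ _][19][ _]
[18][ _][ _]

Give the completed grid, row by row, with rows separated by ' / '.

16 21 20 / 23 19 15 / 18 17 22

Anti-diagonal is already complete: 20 + 19 + 18 = 57, so that is the magic constant.
Using row 1: 21 + 20 + ? → (1,1) = 57 − 41 = 16.
Column 1 needs 57; the known cells sum to 34, so (2,1) = 23.
The remaining cell in column 2 is (3,2) = 57 − 40 = 17.
From main diagonal, 57 − (16 + 19) gives (3,3) = 22.
The remaining cell in row 2 is (2,3) = 57 − 42 = 15.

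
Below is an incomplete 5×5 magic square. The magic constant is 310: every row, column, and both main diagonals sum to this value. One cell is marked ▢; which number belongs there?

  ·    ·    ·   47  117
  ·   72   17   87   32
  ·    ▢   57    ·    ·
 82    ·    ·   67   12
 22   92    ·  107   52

Row 2 must total 310; the given cells sum to 208, so (2,1) = 102.
From row 5, 310 − (22 + 92 + 107 + 52) gives (5,3) = 37.
Column 4 must total 310; the given cells sum to 308, so (3,4) = 2.
Column 5 needs 310; the known cells sum to 213, so (3,5) = 97.
Main diagonal needs 310; the known cells sum to 248, so (1,1) = 62.
From anti-diagonal, 310 − (117 + 87 + 57 + 22) gives (4,2) = 27.
The remaining cell in row 4 is (4,3) = 310 − 188 = 122.
Column 1: 62 + 102 + 82 + 22 + ? = 310, so (3,1) = 42.
The remaining cell in column 3 is (1,3) = 310 − 233 = 77.
Row 1 must total 310; the given cells sum to 303, so (1,2) = 7.
Row 3: 42 + 57 + 2 + 97 + ? = 310, so (3,2) = 112.

112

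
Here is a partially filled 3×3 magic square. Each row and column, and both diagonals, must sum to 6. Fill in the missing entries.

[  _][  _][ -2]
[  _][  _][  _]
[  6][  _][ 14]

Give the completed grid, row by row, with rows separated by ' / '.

-10 18 -2 / 10 2 -6 / 6 -14 14

Using row 3: 6 + 14 + ? → (3,2) = 6 − 20 = -14.
The remaining cell in column 3 is (2,3) = 6 − 12 = -6.
Using anti-diagonal: -2 + 6 + ? → (2,2) = 6 − 4 = 2.
Using row 2: 2 + (-6) + ? → (2,1) = 6 − (-4) = 10.
Column 1 must total 6; the given cells sum to 16, so (1,1) = -10.
Column 2: 2 + (-14) + ? = 6, so (1,2) = 18.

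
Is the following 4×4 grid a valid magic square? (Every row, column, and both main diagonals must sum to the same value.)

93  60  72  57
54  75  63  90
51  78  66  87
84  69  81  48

Row 1: 93 + 60 + 72 + 57 = 282.
Row 2: 54 + 75 + 63 + 90 = 282.
Row 3: 51 + 78 + 66 + 87 = 282.
Row 4: 84 + 69 + 81 + 48 = 282.
Column 1: 93 + 54 + 51 + 84 = 282.
Column 2: 60 + 75 + 78 + 69 = 282.
Column 3: 72 + 63 + 66 + 81 = 282.
Column 4: 57 + 90 + 87 + 48 = 282.
Main diagonal: 93 + 75 + 66 + 48 = 282.
Anti-diagonal: 57 + 63 + 78 + 84 = 282.
All lines sum to 282.

Yes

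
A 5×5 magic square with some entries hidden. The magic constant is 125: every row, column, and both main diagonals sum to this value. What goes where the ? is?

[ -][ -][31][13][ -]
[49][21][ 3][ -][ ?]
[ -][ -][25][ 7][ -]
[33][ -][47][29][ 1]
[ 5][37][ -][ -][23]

17

Using row 4: 33 + 47 + 29 + 1 + ? → (4,2) = 125 − 110 = 15.
Column 3: 31 + 3 + 25 + 47 + ? = 125, so (5,3) = 19.
The remaining cell in main diagonal is (1,1) = 125 − 98 = 27.
The remaining cell in row 5 is (5,4) = 125 − 84 = 41.
Column 1 must total 125; the given cells sum to 114, so (3,1) = 11.
Column 4 must total 125; the given cells sum to 90, so (2,4) = 35.
Anti-diagonal: 35 + 25 + 15 + 5 + ? = 125, so (1,5) = 45.
Row 1: 27 + 31 + 13 + 45 + ? = 125, so (1,2) = 9.
Row 2: 49 + 21 + 3 + 35 + ? = 125, so (2,5) = 17.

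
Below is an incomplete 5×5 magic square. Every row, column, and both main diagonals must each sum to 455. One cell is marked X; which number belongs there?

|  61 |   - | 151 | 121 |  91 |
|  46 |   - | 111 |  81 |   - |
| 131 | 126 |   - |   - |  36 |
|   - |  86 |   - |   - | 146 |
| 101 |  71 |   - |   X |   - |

136

Row 1 needs 455; the known cells sum to 424, so (1,2) = 31.
Column 1 must total 455; the given cells sum to 339, so (4,1) = 116.
The remaining cell in column 2 is (2,2) = 455 − 314 = 141.
Anti-diagonal must total 455; the given cells sum to 359, so (3,3) = 96.
Row 2 needs 455; the known cells sum to 379, so (2,5) = 76.
From row 3, 455 − (131 + 126 + 96 + 36) gives (3,4) = 66.
The remaining cell in column 5 is (5,5) = 455 − 349 = 106.
The remaining cell in main diagonal is (4,4) = 455 − 404 = 51.
The remaining cell in row 4 is (4,3) = 455 − 399 = 56.
The remaining cell in column 3 is (5,3) = 455 − 414 = 41.
The remaining cell in column 4 is (5,4) = 455 − 319 = 136.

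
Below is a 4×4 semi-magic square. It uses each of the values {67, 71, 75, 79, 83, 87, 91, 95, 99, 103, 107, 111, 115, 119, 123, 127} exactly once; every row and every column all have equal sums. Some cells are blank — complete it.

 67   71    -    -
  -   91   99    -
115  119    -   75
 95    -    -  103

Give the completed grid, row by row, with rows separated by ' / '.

The 16 entries sum to 1552, so each line sums to 1552/4 = 388.
The remaining cell in row 3 is (3,3) = 388 − 309 = 79.
Column 1: 67 + 115 + 95 + ? = 388, so (2,1) = 111.
The remaining cell in column 2 is (4,2) = 388 − 281 = 107.
From row 2, 388 − (111 + 91 + 99) gives (2,4) = 87.
Row 4: 95 + 107 + 103 + ? = 388, so (4,3) = 83.
Column 3: 99 + 79 + 83 + ? = 388, so (1,3) = 127.
From column 4, 388 − (87 + 75 + 103) gives (1,4) = 123.

67 71 127 123 / 111 91 99 87 / 115 119 79 75 / 95 107 83 103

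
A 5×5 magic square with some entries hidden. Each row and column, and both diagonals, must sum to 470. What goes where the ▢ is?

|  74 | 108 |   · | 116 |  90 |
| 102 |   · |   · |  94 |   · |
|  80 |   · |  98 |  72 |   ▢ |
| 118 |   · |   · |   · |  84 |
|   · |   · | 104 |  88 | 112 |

106

From row 1, 470 − (74 + 108 + 116 + 90) gives (1,3) = 82.
Using column 1: 74 + 102 + 80 + 118 + ? → (5,1) = 470 − 374 = 96.
The remaining cell in column 4 is (4,4) = 470 − 370 = 100.
The remaining cell in main diagonal is (2,2) = 470 − 384 = 86.
Anti-diagonal needs 470; the known cells sum to 378, so (4,2) = 92.
Row 4 must total 470; the given cells sum to 394, so (4,3) = 76.
Row 5: 96 + 104 + 88 + 112 + ? = 470, so (5,2) = 70.
Column 2 needs 470; the known cells sum to 356, so (3,2) = 114.
Column 3 must total 470; the given cells sum to 360, so (2,3) = 110.
Row 2 needs 470; the known cells sum to 392, so (2,5) = 78.
Using row 3: 80 + 114 + 98 + 72 + ? → (3,5) = 470 − 364 = 106.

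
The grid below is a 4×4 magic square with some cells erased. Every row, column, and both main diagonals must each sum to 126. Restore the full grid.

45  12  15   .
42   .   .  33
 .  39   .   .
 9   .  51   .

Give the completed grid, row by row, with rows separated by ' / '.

The remaining cell in row 1 is (1,4) = 126 − 72 = 54.
Column 1: 45 + 42 + 9 + ? = 126, so (3,1) = 30.
From anti-diagonal, 126 − (54 + 39 + 9) gives (2,3) = 24.
From row 2, 126 − (42 + 24 + 33) gives (2,2) = 27.
Column 2: 12 + 27 + 39 + ? = 126, so (4,2) = 48.
Using column 3: 15 + 24 + 51 + ? → (3,3) = 126 − 90 = 36.
Main diagonal must total 126; the given cells sum to 108, so (4,4) = 18.
The remaining cell in row 3 is (3,4) = 126 − 105 = 21.

45 12 15 54 / 42 27 24 33 / 30 39 36 21 / 9 48 51 18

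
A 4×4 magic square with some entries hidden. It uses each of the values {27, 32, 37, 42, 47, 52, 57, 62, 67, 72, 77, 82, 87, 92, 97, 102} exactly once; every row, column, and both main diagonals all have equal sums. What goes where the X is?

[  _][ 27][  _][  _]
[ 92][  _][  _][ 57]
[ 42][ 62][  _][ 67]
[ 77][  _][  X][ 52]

The 16 entries sum to 1032, so each line sums to 1032/4 = 258.
The remaining cell in row 3 is (3,3) = 258 − 171 = 87.
Column 1: 92 + 42 + 77 + ? = 258, so (1,1) = 47.
From column 4, 258 − (57 + 67 + 52) gives (1,4) = 82.
Main diagonal needs 258; the known cells sum to 186, so (2,2) = 72.
Anti-diagonal needs 258; the known cells sum to 221, so (2,3) = 37.
Row 1 needs 258; the known cells sum to 156, so (1,3) = 102.
Column 2 needs 258; the known cells sum to 161, so (4,2) = 97.
The remaining cell in column 3 is (4,3) = 258 − 226 = 32.

32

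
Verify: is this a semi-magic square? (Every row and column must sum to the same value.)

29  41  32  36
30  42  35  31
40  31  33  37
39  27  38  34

No — column 4 sums to 138 but column 2 sums to 141.

Row 1: 29 + 41 + 32 + 36 = 138.
Row 2: 30 + 42 + 35 + 31 = 138.
Row 3: 40 + 31 + 33 + 37 = 141.
Row 4: 39 + 27 + 38 + 34 = 138.
Column 1: 29 + 30 + 40 + 39 = 138.
Column 2: 41 + 42 + 31 + 27 = 141.
Column 3: 32 + 35 + 33 + 38 = 138.
Column 4: 36 + 31 + 37 + 34 = 138.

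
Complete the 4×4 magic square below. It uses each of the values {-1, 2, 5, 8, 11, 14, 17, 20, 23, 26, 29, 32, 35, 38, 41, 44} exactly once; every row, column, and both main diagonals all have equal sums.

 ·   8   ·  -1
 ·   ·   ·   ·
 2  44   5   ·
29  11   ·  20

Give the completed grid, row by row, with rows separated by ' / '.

38 8 41 -1 / 17 23 14 32 / 2 44 5 35 / 29 11 26 20

The 16 entries sum to 344, so each line sums to 344/4 = 86.
From row 3, 86 − (2 + 44 + 5) gives (3,4) = 35.
The remaining cell in row 4 is (4,3) = 86 − 60 = 26.
Column 2 needs 86; the known cells sum to 63, so (2,2) = 23.
Using column 4: -1 + 35 + 20 + ? → (2,4) = 86 − 54 = 32.
The remaining cell in main diagonal is (1,1) = 86 − 48 = 38.
Using anti-diagonal: -1 + 44 + 29 + ? → (2,3) = 86 − 72 = 14.
Using row 1: 38 + 8 + (-1) + ? → (1,3) = 86 − 45 = 41.
Row 2: 23 + 14 + 32 + ? = 86, so (2,1) = 17.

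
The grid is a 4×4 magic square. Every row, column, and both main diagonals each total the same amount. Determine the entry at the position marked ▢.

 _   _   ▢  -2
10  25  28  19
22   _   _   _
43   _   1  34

37

Row 2 is complete and sums to 82; that is the magic constant.
The remaining cell in row 4 is (4,2) = 82 − 78 = 4.
From column 1, 82 − (10 + 22 + 43) gives (1,1) = 7.
From column 4, 82 − (-2 + 19 + 34) gives (3,4) = 31.
The remaining cell in main diagonal is (3,3) = 82 − 66 = 16.
Anti-diagonal must total 82; the given cells sum to 69, so (3,2) = 13.
The remaining cell in column 2 is (1,2) = 82 − 42 = 40.
Using column 3: 28 + 16 + 1 + ? → (1,3) = 82 − 45 = 37.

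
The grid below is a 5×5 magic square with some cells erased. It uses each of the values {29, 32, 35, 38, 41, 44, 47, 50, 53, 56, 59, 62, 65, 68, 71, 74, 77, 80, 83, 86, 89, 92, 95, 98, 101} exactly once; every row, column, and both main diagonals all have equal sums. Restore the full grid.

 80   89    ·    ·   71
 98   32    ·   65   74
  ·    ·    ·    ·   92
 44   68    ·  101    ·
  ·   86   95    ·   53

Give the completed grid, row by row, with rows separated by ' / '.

80 89 38 47 71 / 98 32 56 65 74 / 41 50 59 83 92 / 44 68 77 101 35 / 62 86 95 29 53

The 25 entries sum to 1625, so each line sums to 1625/5 = 325.
Using row 2: 98 + 32 + 65 + 74 + ? → (2,3) = 325 − 269 = 56.
Column 2 needs 325; the known cells sum to 275, so (3,2) = 50.
From column 5, 325 − (71 + 74 + 92 + 53) gives (4,5) = 35.
Main diagonal: 80 + 32 + 101 + 53 + ? = 325, so (3,3) = 59.
The remaining cell in anti-diagonal is (5,1) = 325 − 263 = 62.
Row 4 needs 325; the known cells sum to 248, so (4,3) = 77.
Using row 5: 62 + 86 + 95 + 53 + ? → (5,4) = 325 − 296 = 29.
Using column 1: 80 + 98 + 44 + 62 + ? → (3,1) = 325 − 284 = 41.
Column 3: 56 + 59 + 77 + 95 + ? = 325, so (1,3) = 38.
The remaining cell in row 1 is (1,4) = 325 − 278 = 47.
Row 3: 41 + 50 + 59 + 92 + ? = 325, so (3,4) = 83.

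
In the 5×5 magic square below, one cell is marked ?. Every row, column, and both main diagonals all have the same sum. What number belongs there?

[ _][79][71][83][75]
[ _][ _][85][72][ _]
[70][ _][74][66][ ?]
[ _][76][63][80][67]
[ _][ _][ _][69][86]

78

Column 4 is complete and sums to 370; that is the magic constant.
Row 1: 79 + 71 + 83 + 75 + ? = 370, so (1,1) = 62.
The remaining cell in row 4 is (4,1) = 370 − 286 = 84.
Column 3: 71 + 85 + 74 + 63 + ? = 370, so (5,3) = 77.
From main diagonal, 370 − (62 + 74 + 80 + 86) gives (2,2) = 68.
Anti-diagonal: 75 + 72 + 74 + 76 + ? = 370, so (5,1) = 73.
Row 5 must total 370; the given cells sum to 305, so (5,2) = 65.
Using column 1: 62 + 70 + 84 + 73 + ? → (2,1) = 370 − 289 = 81.
Column 2 must total 370; the given cells sum to 288, so (3,2) = 82.
Using row 2: 81 + 68 + 85 + 72 + ? → (2,5) = 370 − 306 = 64.
Using row 3: 70 + 82 + 74 + 66 + ? → (3,5) = 370 − 292 = 78.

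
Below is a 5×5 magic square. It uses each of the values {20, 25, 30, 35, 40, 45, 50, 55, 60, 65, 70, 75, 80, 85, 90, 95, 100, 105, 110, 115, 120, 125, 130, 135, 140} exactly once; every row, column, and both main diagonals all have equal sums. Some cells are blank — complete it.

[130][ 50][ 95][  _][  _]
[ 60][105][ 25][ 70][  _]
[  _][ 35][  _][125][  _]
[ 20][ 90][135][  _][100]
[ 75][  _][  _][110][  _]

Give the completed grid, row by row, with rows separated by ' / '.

The 25 entries sum to 2000, so each line sums to 2000/5 = 400.
Row 2 must total 400; the given cells sum to 260, so (2,5) = 140.
From row 4, 400 − (20 + 90 + 135 + 100) gives (4,4) = 55.
Using column 1: 130 + 60 + 20 + 75 + ? → (3,1) = 400 − 285 = 115.
Using column 2: 50 + 105 + 35 + 90 + ? → (5,2) = 400 − 280 = 120.
Column 4 needs 400; the known cells sum to 360, so (1,4) = 40.
Row 1 must total 400; the given cells sum to 315, so (1,5) = 85.
Anti-diagonal needs 400; the known cells sum to 320, so (3,3) = 80.
Using row 3: 115 + 35 + 80 + 125 + ? → (3,5) = 400 − 355 = 45.
Column 3 must total 400; the given cells sum to 335, so (5,3) = 65.
Column 5 needs 400; the known cells sum to 370, so (5,5) = 30.

130 50 95 40 85 / 60 105 25 70 140 / 115 35 80 125 45 / 20 90 135 55 100 / 75 120 65 110 30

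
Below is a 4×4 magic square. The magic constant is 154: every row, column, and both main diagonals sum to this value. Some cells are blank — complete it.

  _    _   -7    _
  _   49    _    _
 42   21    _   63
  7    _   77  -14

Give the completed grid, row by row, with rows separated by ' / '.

91 0 -7 70 / 14 49 56 35 / 42 21 28 63 / 7 84 77 -14

The remaining cell in row 3 is (3,3) = 154 − 126 = 28.
Row 4 needs 154; the known cells sum to 70, so (4,2) = 84.
The remaining cell in column 2 is (1,2) = 154 − 154 = 0.
Using column 3: -7 + 28 + 77 + ? → (2,3) = 154 − 98 = 56.
Using main diagonal: 49 + 28 + (-14) + ? → (1,1) = 154 − 63 = 91.
The remaining cell in anti-diagonal is (1,4) = 154 − 84 = 70.
Using column 1: 91 + 42 + 7 + ? → (2,1) = 154 − 140 = 14.
Column 4: 70 + 63 + (-14) + ? = 154, so (2,4) = 35.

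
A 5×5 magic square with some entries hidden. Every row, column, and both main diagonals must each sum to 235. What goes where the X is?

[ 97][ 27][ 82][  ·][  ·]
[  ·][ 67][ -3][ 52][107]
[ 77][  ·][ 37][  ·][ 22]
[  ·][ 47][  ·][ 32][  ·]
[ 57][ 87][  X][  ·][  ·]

17

Row 2: 67 + (-3) + 52 + 107 + ? = 235, so (2,1) = 12.
Column 1 needs 235; the known cells sum to 243, so (4,1) = -8.
Column 2 must total 235; the given cells sum to 228, so (3,2) = 7.
The remaining cell in main diagonal is (5,5) = 235 − 233 = 2.
From anti-diagonal, 235 − (52 + 37 + 47 + 57) gives (1,5) = 42.
Using row 1: 97 + 27 + 82 + 42 + ? → (1,4) = 235 − 248 = -13.
The remaining cell in row 3 is (3,4) = 235 − 143 = 92.
Using column 4: -13 + 52 + 92 + 32 + ? → (5,4) = 235 − 163 = 72.
Column 5: 42 + 107 + 22 + 2 + ? = 235, so (4,5) = 62.
Row 4: -8 + 47 + 32 + 62 + ? = 235, so (4,3) = 102.
The remaining cell in row 5 is (5,3) = 235 − 218 = 17.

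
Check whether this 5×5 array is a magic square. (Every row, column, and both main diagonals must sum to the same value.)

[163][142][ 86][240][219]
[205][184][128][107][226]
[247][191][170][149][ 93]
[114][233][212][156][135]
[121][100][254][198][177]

Yes

Row 1: 163 + 142 + 86 + 240 + 219 = 850.
Row 2: 205 + 184 + 128 + 107 + 226 = 850.
Row 3: 247 + 191 + 170 + 149 + 93 = 850.
Row 4: 114 + 233 + 212 + 156 + 135 = 850.
Row 5: 121 + 100 + 254 + 198 + 177 = 850.
Column 1: 163 + 205 + 247 + 114 + 121 = 850.
Column 2: 142 + 184 + 191 + 233 + 100 = 850.
Column 3: 86 + 128 + 170 + 212 + 254 = 850.
Column 4: 240 + 107 + 149 + 156 + 198 = 850.
Column 5: 219 + 226 + 93 + 135 + 177 = 850.
Main diagonal: 163 + 184 + 170 + 156 + 177 = 850.
Anti-diagonal: 219 + 107 + 170 + 233 + 121 = 850.
All lines sum to 850.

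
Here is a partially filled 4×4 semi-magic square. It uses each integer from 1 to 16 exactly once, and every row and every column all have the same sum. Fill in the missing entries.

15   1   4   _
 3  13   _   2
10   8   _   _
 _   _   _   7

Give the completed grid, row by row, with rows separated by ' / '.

15 1 4 14 / 3 13 16 2 / 10 8 5 11 / 6 12 9 7

The entries are 1 through 16, which sum to 136, so each line sums to 136/4 = 34.
Row 1 must total 34; the given cells sum to 20, so (1,4) = 14.
Row 2: 3 + 13 + 2 + ? = 34, so (2,3) = 16.
Using column 1: 15 + 3 + 10 + ? → (4,1) = 34 − 28 = 6.
The remaining cell in column 2 is (4,2) = 34 − 22 = 12.
Column 4 needs 34; the known cells sum to 23, so (3,4) = 11.
Row 3: 10 + 8 + 11 + ? = 34, so (3,3) = 5.
Using row 4: 6 + 12 + 7 + ? → (4,3) = 34 − 25 = 9.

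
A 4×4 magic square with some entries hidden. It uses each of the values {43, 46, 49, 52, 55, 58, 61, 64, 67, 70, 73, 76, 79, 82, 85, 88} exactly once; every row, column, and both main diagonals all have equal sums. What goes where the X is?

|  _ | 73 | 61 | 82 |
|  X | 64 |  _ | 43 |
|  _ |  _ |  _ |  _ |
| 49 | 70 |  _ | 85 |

79

The 16 entries sum to 1048, so each line sums to 1048/4 = 262.
Using row 1: 73 + 61 + 82 + ? → (1,1) = 262 − 216 = 46.
Using row 4: 49 + 70 + 85 + ? → (4,3) = 262 − 204 = 58.
Column 2 must total 262; the given cells sum to 207, so (3,2) = 55.
Column 4 needs 262; the known cells sum to 210, so (3,4) = 52.
Main diagonal needs 262; the known cells sum to 195, so (3,3) = 67.
Anti-diagonal: 82 + 55 + 49 + ? = 262, so (2,3) = 76.
Row 2 must total 262; the given cells sum to 183, so (2,1) = 79.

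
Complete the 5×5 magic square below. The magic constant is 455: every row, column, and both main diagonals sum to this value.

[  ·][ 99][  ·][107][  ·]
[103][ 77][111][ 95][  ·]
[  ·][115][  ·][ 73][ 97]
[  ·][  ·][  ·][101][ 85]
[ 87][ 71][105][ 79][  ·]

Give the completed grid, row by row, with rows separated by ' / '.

Row 2: 103 + 77 + 111 + 95 + ? = 455, so (2,5) = 69.
Row 5 must total 455; the given cells sum to 342, so (5,5) = 113.
The remaining cell in column 2 is (4,2) = 455 − 362 = 93.
From column 5, 455 − (69 + 97 + 85 + 113) gives (1,5) = 91.
Anti-diagonal: 91 + 95 + 93 + 87 + ? = 455, so (3,3) = 89.
Row 3 needs 455; the known cells sum to 374, so (3,1) = 81.
The remaining cell in main diagonal is (1,1) = 455 − 380 = 75.
From row 1, 455 − (75 + 99 + 107 + 91) gives (1,3) = 83.
Column 1 needs 455; the known cells sum to 346, so (4,1) = 109.
The remaining cell in column 3 is (4,3) = 455 − 388 = 67.

75 99 83 107 91 / 103 77 111 95 69 / 81 115 89 73 97 / 109 93 67 101 85 / 87 71 105 79 113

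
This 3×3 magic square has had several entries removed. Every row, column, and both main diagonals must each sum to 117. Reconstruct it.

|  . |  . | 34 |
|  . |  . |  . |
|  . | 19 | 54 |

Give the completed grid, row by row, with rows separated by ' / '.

24 59 34 / 49 39 29 / 44 19 54

Using row 3: 19 + 54 + ? → (3,1) = 117 − 73 = 44.
Column 3: 34 + 54 + ? = 117, so (2,3) = 29.
The remaining cell in anti-diagonal is (2,2) = 117 − 78 = 39.
The remaining cell in row 2 is (2,1) = 117 − 68 = 49.
Using column 1: 49 + 44 + ? → (1,1) = 117 − 93 = 24.
From column 2, 117 − (39 + 19) gives (1,2) = 59.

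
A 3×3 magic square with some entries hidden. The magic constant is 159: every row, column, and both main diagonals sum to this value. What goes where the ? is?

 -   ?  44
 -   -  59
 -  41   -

From column 3, 159 − (44 + 59) gives (3,3) = 56.
From row 3, 159 − (41 + 56) gives (3,1) = 62.
Using anti-diagonal: 44 + 62 + ? → (2,2) = 159 − 106 = 53.
Row 2: 53 + 59 + ? = 159, so (2,1) = 47.
Column 1: 47 + 62 + ? = 159, so (1,1) = 50.
Using column 2: 53 + 41 + ? → (1,2) = 159 − 94 = 65.

65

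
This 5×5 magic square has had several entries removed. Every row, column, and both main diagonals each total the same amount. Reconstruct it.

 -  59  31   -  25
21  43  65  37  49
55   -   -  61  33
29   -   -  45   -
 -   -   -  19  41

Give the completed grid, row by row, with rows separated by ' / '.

47 59 31 53 25 / 21 43 65 37 49 / 55 27 39 61 33 / 29 51 23 45 67 / 63 35 57 19 41

Row 2 is already complete: 21 + 43 + 65 + 37 + 49 = 215, so that is the magic constant.
Column 4 must total 215; the given cells sum to 162, so (1,4) = 53.
Using column 5: 25 + 49 + 33 + 41 + ? → (4,5) = 215 − 148 = 67.
Using row 1: 59 + 31 + 53 + 25 + ? → (1,1) = 215 − 168 = 47.
From column 1, 215 − (47 + 21 + 55 + 29) gives (5,1) = 63.
The remaining cell in main diagonal is (3,3) = 215 − 176 = 39.
Anti-diagonal must total 215; the given cells sum to 164, so (4,2) = 51.
Using row 3: 55 + 39 + 61 + 33 + ? → (3,2) = 215 − 188 = 27.
Row 4: 29 + 51 + 45 + 67 + ? = 215, so (4,3) = 23.
From column 2, 215 − (59 + 43 + 27 + 51) gives (5,2) = 35.
Column 3 needs 215; the known cells sum to 158, so (5,3) = 57.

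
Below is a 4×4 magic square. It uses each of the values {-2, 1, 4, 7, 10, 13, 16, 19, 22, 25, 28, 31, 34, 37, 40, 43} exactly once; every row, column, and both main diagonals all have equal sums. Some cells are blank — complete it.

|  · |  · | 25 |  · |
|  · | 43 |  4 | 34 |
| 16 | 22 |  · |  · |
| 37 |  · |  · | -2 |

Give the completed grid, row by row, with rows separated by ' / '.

The 16 entries sum to 328, so each line sums to 328/4 = 82.
Row 2 must total 82; the given cells sum to 81, so (2,1) = 1.
The remaining cell in column 1 is (1,1) = 82 − 54 = 28.
Main diagonal must total 82; the given cells sum to 69, so (3,3) = 13.
Anti-diagonal must total 82; the given cells sum to 63, so (1,4) = 19.
Row 1 needs 82; the known cells sum to 72, so (1,2) = 10.
Row 3 must total 82; the given cells sum to 51, so (3,4) = 31.
Using column 2: 10 + 43 + 22 + ? → (4,2) = 82 − 75 = 7.
Column 3: 25 + 4 + 13 + ? = 82, so (4,3) = 40.

28 10 25 19 / 1 43 4 34 / 16 22 13 31 / 37 7 40 -2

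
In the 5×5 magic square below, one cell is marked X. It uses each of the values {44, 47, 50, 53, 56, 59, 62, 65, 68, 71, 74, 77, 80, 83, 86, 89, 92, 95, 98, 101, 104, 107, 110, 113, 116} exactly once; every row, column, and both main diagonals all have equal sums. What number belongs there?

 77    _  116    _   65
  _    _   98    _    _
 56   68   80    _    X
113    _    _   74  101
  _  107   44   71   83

104

The 25 entries sum to 2000, so each line sums to 2000/5 = 400.
Row 5 must total 400; the given cells sum to 305, so (5,1) = 95.
Column 1 must total 400; the given cells sum to 341, so (2,1) = 59.
Column 3: 116 + 98 + 80 + 44 + ? = 400, so (4,3) = 62.
The remaining cell in main diagonal is (2,2) = 400 − 314 = 86.
Row 4 must total 400; the given cells sum to 350, so (4,2) = 50.
From column 2, 400 − (86 + 68 + 50 + 107) gives (1,2) = 89.
From anti-diagonal, 400 − (65 + 80 + 50 + 95) gives (2,4) = 110.
Row 1: 77 + 89 + 116 + 65 + ? = 400, so (1,4) = 53.
Row 2: 59 + 86 + 98 + 110 + ? = 400, so (2,5) = 47.
The remaining cell in column 4 is (3,4) = 400 − 308 = 92.
Column 5 must total 400; the given cells sum to 296, so (3,5) = 104.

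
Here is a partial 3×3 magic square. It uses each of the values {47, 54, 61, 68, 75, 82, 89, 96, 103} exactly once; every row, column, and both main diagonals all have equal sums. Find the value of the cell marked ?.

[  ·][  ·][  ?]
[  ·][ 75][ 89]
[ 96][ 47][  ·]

The 9 entries sum to 675, so each line sums to 675/3 = 225.
Row 2: 75 + 89 + ? = 225, so (2,1) = 61.
Row 3 must total 225; the given cells sum to 143, so (3,3) = 82.
Column 1: 61 + 96 + ? = 225, so (1,1) = 68.
Using column 2: 75 + 47 + ? → (1,2) = 225 − 122 = 103.
The remaining cell in column 3 is (1,3) = 225 − 171 = 54.

54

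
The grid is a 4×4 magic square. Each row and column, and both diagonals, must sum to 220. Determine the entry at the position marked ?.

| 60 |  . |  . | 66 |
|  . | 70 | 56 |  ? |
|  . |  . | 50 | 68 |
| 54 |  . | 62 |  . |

46

Column 3 must total 220; the given cells sum to 168, so (1,3) = 52.
The remaining cell in main diagonal is (4,4) = 220 − 180 = 40.
The remaining cell in anti-diagonal is (3,2) = 220 − 176 = 44.
The remaining cell in row 1 is (1,2) = 220 − 178 = 42.
Row 3 needs 220; the known cells sum to 162, so (3,1) = 58.
Row 4 needs 220; the known cells sum to 156, so (4,2) = 64.
Column 1: 60 + 58 + 54 + ? = 220, so (2,1) = 48.
Using column 4: 66 + 68 + 40 + ? → (2,4) = 220 − 174 = 46.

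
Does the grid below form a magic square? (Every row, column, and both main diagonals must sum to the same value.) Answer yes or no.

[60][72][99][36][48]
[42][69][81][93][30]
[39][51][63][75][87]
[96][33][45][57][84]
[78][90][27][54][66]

Yes

Row 1: 60 + 72 + 99 + 36 + 48 = 315.
Row 2: 42 + 69 + 81 + 93 + 30 = 315.
Row 3: 39 + 51 + 63 + 75 + 87 = 315.
Row 4: 96 + 33 + 45 + 57 + 84 = 315.
Row 5: 78 + 90 + 27 + 54 + 66 = 315.
Column 1: 60 + 42 + 39 + 96 + 78 = 315.
Column 2: 72 + 69 + 51 + 33 + 90 = 315.
Column 3: 99 + 81 + 63 + 45 + 27 = 315.
Column 4: 36 + 93 + 75 + 57 + 54 = 315.
Column 5: 48 + 30 + 87 + 84 + 66 = 315.
Main diagonal: 60 + 69 + 63 + 57 + 66 = 315.
Anti-diagonal: 48 + 93 + 63 + 33 + 78 = 315.
All lines sum to 315.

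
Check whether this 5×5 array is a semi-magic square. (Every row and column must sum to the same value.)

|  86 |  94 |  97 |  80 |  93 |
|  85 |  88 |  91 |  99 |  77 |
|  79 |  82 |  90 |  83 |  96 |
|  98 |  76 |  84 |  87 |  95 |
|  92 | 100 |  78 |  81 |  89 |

No — row 2 sums to 440 but row 3 sums to 430.

Row 1: 86 + 94 + 97 + 80 + 93 = 450.
Row 2: 85 + 88 + 91 + 99 + 77 = 440.
Row 3: 79 + 82 + 90 + 83 + 96 = 430.
Row 4: 98 + 76 + 84 + 87 + 95 = 440.
Row 5: 92 + 100 + 78 + 81 + 89 = 440.
Column 1: 86 + 85 + 79 + 98 + 92 = 440.
Column 2: 94 + 88 + 82 + 76 + 100 = 440.
Column 3: 97 + 91 + 90 + 84 + 78 = 440.
Column 4: 80 + 99 + 83 + 87 + 81 = 430.
Column 5: 93 + 77 + 96 + 95 + 89 = 450.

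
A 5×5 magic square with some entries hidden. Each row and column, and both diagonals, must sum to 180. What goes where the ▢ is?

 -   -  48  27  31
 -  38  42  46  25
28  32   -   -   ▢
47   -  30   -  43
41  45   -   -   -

44

Row 2: 38 + 42 + 46 + 25 + ? = 180, so (2,1) = 29.
The remaining cell in column 1 is (1,1) = 180 − 145 = 35.
Row 1 must total 180; the given cells sum to 141, so (1,2) = 39.
From column 2, 180 − (39 + 38 + 32 + 45) gives (4,2) = 26.
Anti-diagonal: 31 + 46 + 26 + 41 + ? = 180, so (3,3) = 36.
Row 4 must total 180; the given cells sum to 146, so (4,4) = 34.
Column 3: 48 + 42 + 36 + 30 + ? = 180, so (5,3) = 24.
Main diagonal needs 180; the known cells sum to 143, so (5,5) = 37.
Using row 5: 41 + 45 + 24 + 37 + ? → (5,4) = 180 − 147 = 33.
From column 4, 180 − (27 + 46 + 34 + 33) gives (3,4) = 40.
Column 5 needs 180; the known cells sum to 136, so (3,5) = 44.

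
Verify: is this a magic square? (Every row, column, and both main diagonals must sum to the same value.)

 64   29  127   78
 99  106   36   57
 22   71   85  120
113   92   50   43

Row 1: 64 + 29 + 127 + 78 = 298.
Row 2: 99 + 106 + 36 + 57 = 298.
Row 3: 22 + 71 + 85 + 120 = 298.
Row 4: 113 + 92 + 50 + 43 = 298.
Column 1: 64 + 99 + 22 + 113 = 298.
Column 2: 29 + 106 + 71 + 92 = 298.
Column 3: 127 + 36 + 85 + 50 = 298.
Column 4: 78 + 57 + 120 + 43 = 298.
Main diagonal: 64 + 106 + 85 + 43 = 298.
Anti-diagonal: 78 + 36 + 71 + 113 = 298.
All lines sum to 298.

Yes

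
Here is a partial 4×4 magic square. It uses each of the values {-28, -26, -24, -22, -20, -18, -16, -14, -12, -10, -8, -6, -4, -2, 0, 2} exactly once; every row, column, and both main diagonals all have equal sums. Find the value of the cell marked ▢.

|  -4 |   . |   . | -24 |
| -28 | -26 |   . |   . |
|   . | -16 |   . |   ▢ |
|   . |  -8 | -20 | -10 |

The 16 entries sum to -208, so each line sums to -208/4 = -52.
Row 4 must total -52; the given cells sum to -38, so (4,1) = -14.
Column 1 needs -52; the known cells sum to -46, so (3,1) = -6.
Column 2: -26 + (-16) + (-8) + ? = -52, so (1,2) = -2.
From main diagonal, -52 − (-4 + (-26) + (-10)) gives (3,3) = -12.
Anti-diagonal needs -52; the known cells sum to -54, so (2,3) = 2.
Row 1 needs -52; the known cells sum to -30, so (1,3) = -22.
Row 2 needs -52; the known cells sum to -52, so (2,4) = 0.
Row 3: -6 + (-16) + (-12) + ? = -52, so (3,4) = -18.

-18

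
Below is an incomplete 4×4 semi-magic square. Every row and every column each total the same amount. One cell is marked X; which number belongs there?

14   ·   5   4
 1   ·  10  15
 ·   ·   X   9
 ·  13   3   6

Column 4 is complete and sums to 34; that is the magic constant.
Row 1: 14 + 5 + 4 + ? = 34, so (1,2) = 11.
Row 2 must total 34; the given cells sum to 26, so (2,2) = 8.
Row 4: 13 + 3 + 6 + ? = 34, so (4,1) = 12.
Column 1: 14 + 1 + 12 + ? = 34, so (3,1) = 7.
Column 2: 11 + 8 + 13 + ? = 34, so (3,2) = 2.
Column 3 must total 34; the given cells sum to 18, so (3,3) = 16.

16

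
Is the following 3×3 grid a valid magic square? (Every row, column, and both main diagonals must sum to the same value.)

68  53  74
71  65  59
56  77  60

No — column 3 sums to 193 but column 2 sums to 195.

Row 1: 68 + 53 + 74 = 195.
Row 2: 71 + 65 + 59 = 195.
Row 3: 56 + 77 + 60 = 193.
Column 1: 68 + 71 + 56 = 195.
Column 2: 53 + 65 + 77 = 195.
Column 3: 74 + 59 + 60 = 193.
Main diagonal: 68 + 65 + 60 = 193.
Anti-diagonal: 74 + 65 + 56 = 195.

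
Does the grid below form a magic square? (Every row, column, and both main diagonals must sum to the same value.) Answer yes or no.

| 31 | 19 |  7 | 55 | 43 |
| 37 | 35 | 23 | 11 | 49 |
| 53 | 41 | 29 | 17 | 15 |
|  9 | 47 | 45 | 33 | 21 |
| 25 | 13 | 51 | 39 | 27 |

Row 1: 31 + 19 + 7 + 55 + 43 = 155.
Row 2: 37 + 35 + 23 + 11 + 49 = 155.
Row 3: 53 + 41 + 29 + 17 + 15 = 155.
Row 4: 9 + 47 + 45 + 33 + 21 = 155.
Row 5: 25 + 13 + 51 + 39 + 27 = 155.
Column 1: 31 + 37 + 53 + 9 + 25 = 155.
Column 2: 19 + 35 + 41 + 47 + 13 = 155.
Column 3: 7 + 23 + 29 + 45 + 51 = 155.
Column 4: 55 + 11 + 17 + 33 + 39 = 155.
Column 5: 43 + 49 + 15 + 21 + 27 = 155.
Main diagonal: 31 + 35 + 29 + 33 + 27 = 155.
Anti-diagonal: 43 + 11 + 29 + 47 + 25 = 155.
All lines sum to 155.

Yes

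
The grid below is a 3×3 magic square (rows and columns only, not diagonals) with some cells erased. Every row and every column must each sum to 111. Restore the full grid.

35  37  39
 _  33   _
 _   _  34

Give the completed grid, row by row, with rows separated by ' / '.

The remaining cell in column 2 is (3,2) = 111 − 70 = 41.
Column 3: 39 + 34 + ? = 111, so (2,3) = 38.
The remaining cell in row 2 is (2,1) = 111 − 71 = 40.
From row 3, 111 − (41 + 34) gives (3,1) = 36.

35 37 39 / 40 33 38 / 36 41 34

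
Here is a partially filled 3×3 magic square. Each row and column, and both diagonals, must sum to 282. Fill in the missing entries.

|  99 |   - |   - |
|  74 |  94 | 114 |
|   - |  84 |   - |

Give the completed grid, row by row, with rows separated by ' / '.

Column 1 needs 282; the known cells sum to 173, so (3,1) = 109.
Using column 2: 94 + 84 + ? → (1,2) = 282 − 178 = 104.
The remaining cell in main diagonal is (3,3) = 282 − 193 = 89.
The remaining cell in anti-diagonal is (1,3) = 282 − 203 = 79.

99 104 79 / 74 94 114 / 109 84 89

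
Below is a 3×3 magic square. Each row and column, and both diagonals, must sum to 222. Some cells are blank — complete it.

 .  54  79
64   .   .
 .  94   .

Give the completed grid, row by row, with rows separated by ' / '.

89 54 79 / 64 74 84 / 69 94 59

The remaining cell in row 1 is (1,1) = 222 − 133 = 89.
Column 1 needs 222; the known cells sum to 153, so (3,1) = 69.
From column 2, 222 − (54 + 94) gives (2,2) = 74.
Main diagonal must total 222; the given cells sum to 163, so (3,3) = 59.
The remaining cell in row 2 is (2,3) = 222 − 138 = 84.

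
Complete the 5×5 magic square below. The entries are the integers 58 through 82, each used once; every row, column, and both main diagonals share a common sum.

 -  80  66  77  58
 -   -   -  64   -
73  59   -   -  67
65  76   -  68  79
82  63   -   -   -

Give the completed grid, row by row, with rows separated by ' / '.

69 80 66 77 58 / 61 72 78 64 75 / 73 59 70 81 67 / 65 76 62 68 79 / 82 63 74 60 71

The entries are 58 through 82, which sum to 1750, so each line sums to 1750/5 = 350.
From row 1, 350 − (80 + 66 + 77 + 58) gives (1,1) = 69.
Using row 4: 65 + 76 + 68 + 79 + ? → (4,3) = 350 − 288 = 62.
Column 1 must total 350; the given cells sum to 289, so (2,1) = 61.
Column 2 needs 350; the known cells sum to 278, so (2,2) = 72.
Anti-diagonal needs 350; the known cells sum to 280, so (3,3) = 70.
Row 3: 73 + 59 + 70 + 67 + ? = 350, so (3,4) = 81.
From column 4, 350 − (77 + 64 + 81 + 68) gives (5,4) = 60.
Main diagonal: 69 + 72 + 70 + 68 + ? = 350, so (5,5) = 71.
From row 5, 350 − (82 + 63 + 60 + 71) gives (5,3) = 74.
Using column 3: 66 + 70 + 62 + 74 + ? → (2,3) = 350 − 272 = 78.
Column 5 must total 350; the given cells sum to 275, so (2,5) = 75.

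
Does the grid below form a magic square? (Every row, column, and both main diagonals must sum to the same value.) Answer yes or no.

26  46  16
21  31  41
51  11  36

Row 1: 26 + 46 + 16 = 88.
Row 2: 21 + 31 + 41 = 93.
Row 3: 51 + 11 + 36 = 98.
Column 1: 26 + 21 + 51 = 98.
Column 2: 46 + 31 + 11 = 88.
Column 3: 16 + 41 + 36 = 93.
Main diagonal: 26 + 31 + 36 = 93.
Anti-diagonal: 16 + 31 + 51 = 98.

No — row 3 sums to 98 but main diagonal sums to 93.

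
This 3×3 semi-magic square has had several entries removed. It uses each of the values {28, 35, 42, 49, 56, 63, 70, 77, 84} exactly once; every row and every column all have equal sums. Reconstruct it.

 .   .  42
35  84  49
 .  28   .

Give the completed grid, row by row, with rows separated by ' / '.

The 9 entries sum to 504, so each line sums to 504/3 = 168.
Column 2 needs 168; the known cells sum to 112, so (1,2) = 56.
Column 3 must total 168; the given cells sum to 91, so (3,3) = 77.
Using row 1: 56 + 42 + ? → (1,1) = 168 − 98 = 70.
The remaining cell in row 3 is (3,1) = 168 − 105 = 63.

70 56 42 / 35 84 49 / 63 28 77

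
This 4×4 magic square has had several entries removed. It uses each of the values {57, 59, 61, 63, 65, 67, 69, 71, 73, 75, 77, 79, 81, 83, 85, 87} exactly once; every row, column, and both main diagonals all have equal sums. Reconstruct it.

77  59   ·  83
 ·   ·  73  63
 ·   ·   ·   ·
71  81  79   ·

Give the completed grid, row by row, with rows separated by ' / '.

The 16 entries sum to 1152, so each line sums to 1152/4 = 288.
From row 1, 288 − (77 + 59 + 83) gives (1,3) = 69.
Using row 4: 71 + 81 + 79 + ? → (4,4) = 288 − 231 = 57.
Column 3: 69 + 73 + 79 + ? = 288, so (3,3) = 67.
Column 4: 83 + 63 + 57 + ? = 288, so (3,4) = 85.
The remaining cell in main diagonal is (2,2) = 288 − 201 = 87.
Using anti-diagonal: 83 + 73 + 71 + ? → (3,2) = 288 − 227 = 61.
Using row 2: 87 + 73 + 63 + ? → (2,1) = 288 − 223 = 65.
Row 3 must total 288; the given cells sum to 213, so (3,1) = 75.

77 59 69 83 / 65 87 73 63 / 75 61 67 85 / 71 81 79 57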